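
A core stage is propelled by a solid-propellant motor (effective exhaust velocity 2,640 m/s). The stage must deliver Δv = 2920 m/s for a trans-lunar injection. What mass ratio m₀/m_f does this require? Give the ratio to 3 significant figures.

m₀/m_f = exp(Δv / v_e) = exp(2920 / 2640.0) = exp(1.1061) = 3.0224.

mass ratio ≈ 3.02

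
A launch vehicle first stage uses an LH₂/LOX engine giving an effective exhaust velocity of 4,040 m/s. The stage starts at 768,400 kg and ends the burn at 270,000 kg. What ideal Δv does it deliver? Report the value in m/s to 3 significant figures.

Δv ≈ 4230 m/s

From the ideal rocket equation, Δv = v_e · ln(m₀/m_f) = 4040.0 × ln(2.846) = 4040.0 × 1.0459 ≈ 4225.4 m/s.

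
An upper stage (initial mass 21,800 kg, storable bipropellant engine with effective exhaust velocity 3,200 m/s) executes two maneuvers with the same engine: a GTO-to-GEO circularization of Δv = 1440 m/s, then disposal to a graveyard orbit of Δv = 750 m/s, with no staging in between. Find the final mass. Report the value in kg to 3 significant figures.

After the first burn: m = 21800 × exp(−1440/3200.0) = 21800 × 0.63763 = 13,900.3 kg.
After the second burn: m = 13,900.3 × exp(−750/3200.0) = 13,900.3 × 0.79107 = 10,996.1 kg.

final mass ≈ 11000 kg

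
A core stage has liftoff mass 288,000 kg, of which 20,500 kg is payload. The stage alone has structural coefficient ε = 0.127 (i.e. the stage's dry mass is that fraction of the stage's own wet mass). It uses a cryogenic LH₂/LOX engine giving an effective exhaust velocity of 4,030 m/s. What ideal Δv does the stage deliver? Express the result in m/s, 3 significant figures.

Δv ≈ 6710 m/s

Stage wet mass = m₀ − payload = 288,000 − 20,500 = 267,500 kg.
Stage dry mass = ε × stage wet mass = 0.127 × 267,500 = 33,972.5 kg.
Burnout mass m_f = stage dry + payload = 33,972.5 + 20,500 = 54,472.5 kg.
From the ideal rocket equation, Δv = v_e · ln(288,000/54,472.5) = 4030.0 × ln(5.287) = 4030.0 × 1.6653 ≈ 6711 m/s.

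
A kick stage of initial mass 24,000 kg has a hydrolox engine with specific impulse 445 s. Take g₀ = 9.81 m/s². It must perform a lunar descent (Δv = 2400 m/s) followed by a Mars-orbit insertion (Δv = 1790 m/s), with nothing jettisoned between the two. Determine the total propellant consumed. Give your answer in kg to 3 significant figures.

v_e = Isp · g₀ = 445 × 9.81 = 4365.4 m/s.
After the first burn: m = 24000 × exp(−2400/4365.4) = 24000 × 0.57708 = 13,849.9 kg.
After the second burn: m = 13,849.9 × exp(−1790/4365.4) = 13,849.9 × 0.66363 = 9,191.21 kg.
Total propellant = m₀ − m_final = 24000 − 9,191.21 = 14,808.79 kg.

total propellant consumed ≈ 14800 kg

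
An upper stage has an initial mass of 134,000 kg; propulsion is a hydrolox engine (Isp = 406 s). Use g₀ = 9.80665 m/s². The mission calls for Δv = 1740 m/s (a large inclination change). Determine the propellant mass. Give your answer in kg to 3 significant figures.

propellant mass ≈ 47400 kg

v_e = Isp · g₀ = 406 × 9.80665 = 3981.5 m/s.
m₀/m_f = exp(Δv / v_e) = exp(1740 / 3981.5) = exp(0.4370) = 1.5481.
m_f = 134,000 / 1.5481 = 86,557.7 kg, so propellant = m₀ − m_f = 134,000 − 86,557.7 = 47,442.3 kg.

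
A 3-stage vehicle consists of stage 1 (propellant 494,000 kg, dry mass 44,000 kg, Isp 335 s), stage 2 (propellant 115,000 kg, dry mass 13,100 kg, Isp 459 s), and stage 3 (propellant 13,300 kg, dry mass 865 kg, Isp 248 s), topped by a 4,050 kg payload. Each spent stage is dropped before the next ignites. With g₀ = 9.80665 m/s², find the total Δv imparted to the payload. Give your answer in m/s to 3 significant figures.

Δv ≈ 14300 m/s

Ignition mass of stage 1 = 494,000+44,000 + 115,000+13,100 + 13,300+865 + 4,050 = 684,315 kg.
Stage 1: m₀ = 684,315 kg, m_f = 684,315 − 494,000 = 190,315 kg; Δv = 335×9.80665×ln(3.596) = 3285.2×1.2797 ≈ 4204 m/s.
Stage 2: m₀ = 146,315 kg, m_f = 146,315 − 115,000 = 31,315 kg; Δv = 459×9.80665×ln(4.672) = 4501.3×1.5417 ≈ 6939 m/s.
Stage 3: m₀ = 18,215 kg, m_f = 18,215 − 13,300 = 4,915 kg; Δv = 248×9.80665×ln(3.706) = 2432.0×1.3100 ≈ 3186 m/s.
Total Δv = 4204 + 6939 + 3186 = 14329 m/s.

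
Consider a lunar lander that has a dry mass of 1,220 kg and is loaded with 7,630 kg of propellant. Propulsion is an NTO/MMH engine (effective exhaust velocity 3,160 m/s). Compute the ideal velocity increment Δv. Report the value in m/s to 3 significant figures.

Δv ≈ 6260 m/s

m₀ = m_dry + m_prop = 1,220 + 7,630 = 8,850 kg.
Δv = v_e · ln(m₀/m_f) = 3160.0 × ln(7.254) = 3160.0 × 1.9816 ≈ 6261.8 m/s.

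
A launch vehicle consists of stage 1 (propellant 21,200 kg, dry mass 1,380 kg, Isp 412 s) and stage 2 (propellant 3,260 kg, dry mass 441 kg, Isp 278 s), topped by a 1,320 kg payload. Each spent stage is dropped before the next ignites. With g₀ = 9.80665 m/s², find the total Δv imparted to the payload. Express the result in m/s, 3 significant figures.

Δv ≈ 8760 m/s

Ignition mass of stage 1 = 21,200+1,380 + 3,260+441 + 1,320 = 27,601 kg.
Stage 1: m₀ = 27,601 kg, m_f = 27,601 − 21,200 = 6,401 kg; Δv = 412×9.80665×ln(4.312) = 4040.3×1.4614 ≈ 5905 m/s.
Stage 2: m₀ = 5,021 kg, m_f = 5,021 − 3,260 = 1,761 kg; Δv = 278×9.80665×ln(2.851) = 2726.2×1.0477 ≈ 2856 m/s.
Total Δv = 5905 + 2856 = 8761 m/s.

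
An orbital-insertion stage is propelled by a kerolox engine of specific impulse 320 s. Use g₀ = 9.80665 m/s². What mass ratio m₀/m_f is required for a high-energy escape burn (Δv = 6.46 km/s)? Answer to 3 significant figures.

mass ratio ≈ 7.83

v_e = Isp · g₀ = 320 × 9.80665 = 3138.1 m/s.
m₀/m_f = exp(Δv / v_e) = exp(6460 / 3138.1) = exp(2.0586) = 7.8346.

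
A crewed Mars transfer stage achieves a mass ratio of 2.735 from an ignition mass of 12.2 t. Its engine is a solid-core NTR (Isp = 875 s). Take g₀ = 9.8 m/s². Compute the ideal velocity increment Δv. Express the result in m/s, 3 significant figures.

v_e = Isp · g₀ = 875 × 9.8 = 8575.0 m/s.
Rocket equation: Δv = v_e · ln(2.735) = 8575.0 × 1.0061 ≈ 8627.6 m/s.

Δv ≈ 8630 m/s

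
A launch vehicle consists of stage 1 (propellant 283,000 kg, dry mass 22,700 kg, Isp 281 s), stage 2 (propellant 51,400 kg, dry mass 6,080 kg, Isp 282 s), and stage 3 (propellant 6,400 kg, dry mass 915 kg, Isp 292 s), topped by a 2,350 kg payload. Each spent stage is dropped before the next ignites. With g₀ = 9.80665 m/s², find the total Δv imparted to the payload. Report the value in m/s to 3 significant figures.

Ignition mass of stage 1 = 283,000+22,700 + 51,400+6,080 + 6,400+915 + 2,350 = 372,845 kg.
Stage 1: m₀ = 372,845 kg, m_f = 372,845 − 283,000 = 89,845 kg; Δv = 281×9.80665×ln(4.15) = 2755.7×1.4231 ≈ 3922 m/s.
Stage 2: m₀ = 67,145 kg, m_f = 67,145 − 51,400 = 15,745 kg; Δv = 282×9.80665×ln(4.265) = 2765.5×1.4503 ≈ 4011 m/s.
Stage 3: m₀ = 9,665 kg, m_f = 9,665 − 6,400 = 3,265 kg; Δv = 292×9.80665×ln(2.96) = 2863.5×1.0853 ≈ 3108 m/s.
Total Δv = 3922 + 4011 + 3108 = 11041 m/s.

Δv ≈ 11000 m/s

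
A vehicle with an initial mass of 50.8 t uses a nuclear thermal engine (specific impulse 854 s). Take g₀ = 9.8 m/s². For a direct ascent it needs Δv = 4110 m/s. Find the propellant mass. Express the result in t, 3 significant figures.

v_e = Isp · g₀ = 854 × 9.8 = 8369.2 m/s.
By the Tsiolkovsky rocket equation, m₀/m_f = exp(Δv / v_e) = exp(4110 / 8369.2) = exp(0.4911) = 1.6341.
m_f = 50.8 / 1.6341 = 31.0874 t, so propellant = m₀ − m_f = 50.8 − 31.0874 = 19.7126 t.

propellant mass ≈ 19.7 t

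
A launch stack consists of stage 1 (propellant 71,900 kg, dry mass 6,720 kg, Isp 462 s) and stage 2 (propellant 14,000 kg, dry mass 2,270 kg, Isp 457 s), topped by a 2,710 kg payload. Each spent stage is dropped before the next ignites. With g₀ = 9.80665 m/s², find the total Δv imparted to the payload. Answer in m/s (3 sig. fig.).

Δv ≈ 12000 m/s

Ignition mass of stage 1 = 71,900+6,720 + 14,000+2,270 + 2,710 = 97,600 kg.
Stage 1: m₀ = 97,600 kg, m_f = 97,600 − 71,900 = 25,700 kg; Δv = 462×9.80665×ln(3.798) = 4530.7×1.3344 ≈ 6046 m/s.
Stage 2: m₀ = 18,980 kg, m_f = 18,980 − 14,000 = 4,980 kg; Δv = 457×9.80665×ln(3.811) = 4481.6×1.3380 ≈ 5996 m/s.
Total Δv = 6046 + 5996 = 12042 m/s.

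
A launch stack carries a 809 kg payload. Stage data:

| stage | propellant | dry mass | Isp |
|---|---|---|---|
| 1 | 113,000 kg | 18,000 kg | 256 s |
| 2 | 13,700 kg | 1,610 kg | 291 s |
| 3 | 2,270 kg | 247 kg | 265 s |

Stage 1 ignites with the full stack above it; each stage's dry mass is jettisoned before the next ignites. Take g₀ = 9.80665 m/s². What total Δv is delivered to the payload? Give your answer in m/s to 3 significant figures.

Δv ≈ 10300 m/s

Ignition mass of stage 1 = 113,000+18,000 + 13,700+1,610 + 2,270+247 + 809 = 149,636 kg.
Stage 1: m₀ = 149,636 kg, m_f = 149,636 − 113,000 = 36,636 kg; Δv = 256×9.80665×ln(4.084) = 2510.5×1.4072 ≈ 3533 m/s.
Stage 2: m₀ = 18,636 kg, m_f = 18,636 − 13,700 = 4,936 kg; Δv = 291×9.80665×ln(3.776) = 2853.7×1.3285 ≈ 3791 m/s.
Stage 3: m₀ = 3,326 kg, m_f = 3,326 − 2,270 = 1,056 kg; Δv = 265×9.80665×ln(3.15) = 2598.8×1.1473 ≈ 2982 m/s.
Total Δv = 3533 + 3791 + 2982 = 10306 m/s.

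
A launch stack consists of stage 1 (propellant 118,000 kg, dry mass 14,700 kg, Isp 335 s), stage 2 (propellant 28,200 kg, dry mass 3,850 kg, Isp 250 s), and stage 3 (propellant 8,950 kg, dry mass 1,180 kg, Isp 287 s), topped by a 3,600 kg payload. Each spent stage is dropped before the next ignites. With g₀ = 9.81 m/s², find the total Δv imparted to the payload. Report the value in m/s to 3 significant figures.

Ignition mass of stage 1 = 118,000+14,700 + 28,200+3,850 + 8,950+1,180 + 3,600 = 178,480 kg.
Stage 1: m₀ = 178,480 kg, m_f = 178,480 − 118,000 = 60,480 kg; Δv = 335×9.81×ln(2.951) = 3286.4×1.0822 ≈ 3556 m/s.
Stage 2: m₀ = 45,780 kg, m_f = 45,780 − 28,200 = 17,580 kg; Δv = 250×9.81×ln(2.604) = 2452.5×0.9571 ≈ 2347 m/s.
Stage 3: m₀ = 13,730 kg, m_f = 13,730 − 8,950 = 4,780 kg; Δv = 287×9.81×ln(2.872) = 2815.5×1.0551 ≈ 2971 m/s.
Total Δv = 3556 + 2347 + 2971 = 8874 m/s.

Δv ≈ 8870 m/s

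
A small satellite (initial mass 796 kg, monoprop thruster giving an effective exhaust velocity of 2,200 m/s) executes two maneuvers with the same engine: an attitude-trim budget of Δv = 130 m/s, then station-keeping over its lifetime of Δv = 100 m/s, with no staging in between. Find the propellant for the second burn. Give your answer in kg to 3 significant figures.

After the first burn: m = 796 × exp(−130/2200.0) = 796 × 0.94262 = 750.326 kg.
After the second burn: m = 750.326 × exp(−100/2200.0) = 750.326 × 0.95556 = 716.982 kg.
Second-burn propellant = 750.326 − 716.982 = 33.344 kg.

propellant for the second burn ≈ 33.3 kg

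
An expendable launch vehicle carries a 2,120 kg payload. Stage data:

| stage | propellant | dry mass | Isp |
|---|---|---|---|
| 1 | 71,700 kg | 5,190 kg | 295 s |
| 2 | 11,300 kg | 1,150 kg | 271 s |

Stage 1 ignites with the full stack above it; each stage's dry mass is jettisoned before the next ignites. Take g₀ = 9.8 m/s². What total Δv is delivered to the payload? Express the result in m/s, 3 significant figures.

Ignition mass of stage 1 = 71,700+5,190 + 11,300+1,150 + 2,120 = 91,460 kg.
Stage 1: m₀ = 91,460 kg, m_f = 91,460 − 71,700 = 19,760 kg; Δv = 295×9.8×ln(4.629) = 2891.0×1.5322 ≈ 4430 m/s.
Stage 2: m₀ = 14,570 kg, m_f = 14,570 − 11,300 = 3,270 kg; Δv = 271×9.8×ln(4.456) = 2655.8×1.4942 ≈ 3968 m/s.
Total Δv = 4430 + 3968 = 8398 m/s.

Δv ≈ 8400 m/s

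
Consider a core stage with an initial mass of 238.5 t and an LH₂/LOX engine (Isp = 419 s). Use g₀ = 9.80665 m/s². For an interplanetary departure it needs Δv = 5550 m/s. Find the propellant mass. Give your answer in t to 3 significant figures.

propellant mass ≈ 177 t

v_e = Isp · g₀ = 419 × 9.80665 = 4109.0 m/s.
m₀/m_f = exp(Δv / v_e) = exp(5550 / 4109.0) = exp(1.3507) = 3.8601.
m_f = 238.5 / 3.8601 = 61.786 t, so propellant = m₀ − m_f = 238.5 − 61.786 = 176.714 t.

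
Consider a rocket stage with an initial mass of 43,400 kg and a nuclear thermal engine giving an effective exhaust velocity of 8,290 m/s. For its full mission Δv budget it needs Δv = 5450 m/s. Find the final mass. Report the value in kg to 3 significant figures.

m₀/m_f = exp(Δv / v_e) = exp(5450 / 8290.0) = exp(0.6574) = 1.9298.
m_f = m₀ / 1.9298 = 43,400 / 1.9298 = 22,489.4 kg.

final mass ≈ 22500 kg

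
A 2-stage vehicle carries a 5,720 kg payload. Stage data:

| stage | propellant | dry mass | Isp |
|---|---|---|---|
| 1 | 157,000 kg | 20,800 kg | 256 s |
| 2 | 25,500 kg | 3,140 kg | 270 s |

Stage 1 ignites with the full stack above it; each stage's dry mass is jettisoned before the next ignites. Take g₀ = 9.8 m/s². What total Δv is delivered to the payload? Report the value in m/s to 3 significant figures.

Δv ≈ 6970 m/s

Ignition mass of stage 1 = 157,000+20,800 + 25,500+3,140 + 5,720 = 212,160 kg.
Stage 1: m₀ = 212,160 kg, m_f = 212,160 − 157,000 = 55,160 kg; Δv = 256×9.8×ln(3.846) = 2508.8×1.3471 ≈ 3380 m/s.
Stage 2: m₀ = 34,360 kg, m_f = 34,360 − 25,500 = 8,860 kg; Δv = 270×9.8×ln(3.878) = 2646.0×1.3553 ≈ 3586 m/s.
Total Δv = 3380 + 3586 = 6966 m/s.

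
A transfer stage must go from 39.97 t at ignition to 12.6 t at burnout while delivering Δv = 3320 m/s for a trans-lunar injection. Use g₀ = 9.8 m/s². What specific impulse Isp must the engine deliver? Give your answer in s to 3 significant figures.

Isp ≈ 293 s

ln(m₀/m_f) = ln(39970/12600) = ln(3.172) = 1.1544.
By the Tsiolkovsky rocket equation, v_e = Δv / ln(m₀/m_f) = 3320 / 1.1544 = 2875.9 m/s.
Isp = v_e / g₀ = 2875.9 / 9.8 = 293.5 s.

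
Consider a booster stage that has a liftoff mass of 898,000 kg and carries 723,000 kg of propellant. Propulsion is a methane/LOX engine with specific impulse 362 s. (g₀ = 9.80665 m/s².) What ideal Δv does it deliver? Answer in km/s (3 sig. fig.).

Δv ≈ 5.81 km/s

v_e = Isp · g₀ = 362 × 9.80665 = 3550.0 m/s.
m_f = m₀ − m_prop = 898,000 − 723,000 = 175,000 kg.
Using Δv = v_e ln(m₀/m_f): Δv = v_e · ln(m₀/m_f) = 3550.0 × ln(5.131) = 3550.0 × 1.6354 ≈ 5805.6 m/s.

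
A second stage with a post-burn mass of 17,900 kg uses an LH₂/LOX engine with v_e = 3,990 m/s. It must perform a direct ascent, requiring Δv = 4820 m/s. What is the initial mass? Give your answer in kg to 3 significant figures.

By the Tsiolkovsky rocket equation, m₀/m_f = exp(Δv / v_e) = exp(4820 / 3990.0) = exp(1.2080) = 3.3469.
m₀ = m_f × 3.3469 = 17,900 × 3.3469 = 59,909.5 kg.

initial mass ≈ 59900 kg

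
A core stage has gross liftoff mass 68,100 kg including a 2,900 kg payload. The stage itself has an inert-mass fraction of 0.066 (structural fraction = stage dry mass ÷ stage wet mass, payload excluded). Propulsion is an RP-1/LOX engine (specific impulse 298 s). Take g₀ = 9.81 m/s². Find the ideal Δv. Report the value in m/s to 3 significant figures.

Stage wet mass = m₀ − payload = 68,100 − 2,900 = 65,200 kg.
Stage dry mass = ε × stage wet mass = 0.066 × 65,200 = 4,303.2 kg.
Burnout mass m_f = stage dry + payload = 4,303.2 + 2,900 = 7,203.2 kg.
v_e = Isp · g₀ = 298 × 9.81 = 2923.4 m/s.
From the ideal rocket equation, Δv = v_e · ln(68,100/7,203.2) = 2923.4 × ln(9.454) = 2923.4 × 2.2465 ≈ 6567 m/s.

Δv ≈ 6570 m/s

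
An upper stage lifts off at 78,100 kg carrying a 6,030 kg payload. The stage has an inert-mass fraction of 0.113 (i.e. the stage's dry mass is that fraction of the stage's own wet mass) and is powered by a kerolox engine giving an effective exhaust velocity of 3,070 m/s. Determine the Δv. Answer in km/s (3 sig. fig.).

Stage wet mass = m₀ − payload = 78,100 − 6,030 = 72,070 kg.
Stage dry mass = ε × stage wet mass = 0.113 × 72,070 = 8,143.91 kg.
Burnout mass m_f = stage dry + payload = 8,143.91 + 6,030 = 14,173.91 kg.
By the Tsiolkovsky rocket equation, Δv = v_e · ln(78,100/14,173.91) = 3070.0 × ln(5.51) = 3070.0 × 1.7066 ≈ 5239 m/s.

Δv ≈ 5.24 km/s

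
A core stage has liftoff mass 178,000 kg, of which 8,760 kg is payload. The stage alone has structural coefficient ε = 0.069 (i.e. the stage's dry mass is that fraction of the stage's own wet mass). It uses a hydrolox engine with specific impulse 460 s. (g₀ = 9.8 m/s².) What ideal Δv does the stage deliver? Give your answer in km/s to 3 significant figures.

Δv ≈ 9.76 km/s

Stage wet mass = m₀ − payload = 178,000 − 8,760 = 169,240 kg.
Stage dry mass = ε × stage wet mass = 0.069 × 169,240 = 11,677.6 kg.
Burnout mass m_f = stage dry + payload = 11,677.6 + 8,760 = 20,437.6 kg.
v_e = Isp · g₀ = 460 × 9.8 = 4508.0 m/s.
Δv = v_e · ln(178,000/20,437.6) = 4508.0 × ln(8.709) = 4508.0 × 2.1644 ≈ 9757 m/s.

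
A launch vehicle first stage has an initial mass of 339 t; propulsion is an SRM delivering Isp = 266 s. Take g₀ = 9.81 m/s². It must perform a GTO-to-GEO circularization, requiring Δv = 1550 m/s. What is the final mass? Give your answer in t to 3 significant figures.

final mass ≈ 187 t

v_e = Isp · g₀ = 266 × 9.81 = 2609.5 m/s.
Rocket equation: m₀/m_f = exp(Δv / v_e) = exp(1550 / 2609.5) = exp(0.5940) = 1.8112.
m_f = m₀ / 1.8112 = 339 / 1.8112 = 187.169 t.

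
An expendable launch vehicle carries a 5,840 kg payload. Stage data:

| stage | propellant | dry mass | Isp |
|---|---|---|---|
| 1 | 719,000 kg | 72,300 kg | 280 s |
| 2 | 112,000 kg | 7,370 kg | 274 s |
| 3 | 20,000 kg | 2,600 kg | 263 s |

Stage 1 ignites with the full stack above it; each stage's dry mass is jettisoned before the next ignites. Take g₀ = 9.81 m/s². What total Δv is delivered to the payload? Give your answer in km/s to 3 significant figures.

Ignition mass of stage 1 = 719,000+72,300 + 112,000+7,370 + 20,000+2,600 + 5,840 = 939,110 kg.
Stage 1: m₀ = 939,110 kg, m_f = 939,110 − 719,000 = 220,110 kg; Δv = 280×9.81×ln(4.267) = 2746.8×1.4508 ≈ 3985 m/s.
Stage 2: m₀ = 147,810 kg, m_f = 147,810 − 112,000 = 35,810 kg; Δv = 274×9.81×ln(4.128) = 2687.9×1.4177 ≈ 3811 m/s.
Stage 3: m₀ = 28,440 kg, m_f = 28,440 − 20,000 = 8,440 kg; Δv = 263×9.81×ln(3.37) = 2580.0×1.2148 ≈ 3134 m/s.
Total Δv = 3985 + 3811 + 3134 = 10930 m/s.

Δv ≈ 10.9 km/s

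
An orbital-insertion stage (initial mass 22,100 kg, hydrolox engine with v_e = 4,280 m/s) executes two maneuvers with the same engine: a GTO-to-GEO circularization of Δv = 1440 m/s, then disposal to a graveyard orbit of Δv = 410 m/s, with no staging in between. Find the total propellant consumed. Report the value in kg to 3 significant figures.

After the first burn: m = 22100 × exp(−1440/4280.0) = 22100 × 0.71430 = 15,786 kg.
After the second burn: m = 15,786 × exp(−410/4280.0) = 15,786 × 0.90865 = 14,343.9 kg.
Total propellant = m₀ − m_final = 22100 − 14,343.9 = 7,756.1 kg.

total propellant consumed ≈ 7760 kg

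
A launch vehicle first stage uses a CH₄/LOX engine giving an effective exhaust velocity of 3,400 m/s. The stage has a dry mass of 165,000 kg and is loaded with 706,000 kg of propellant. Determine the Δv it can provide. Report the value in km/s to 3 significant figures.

Δv ≈ 5.66 km/s

m₀ = m_dry + m_prop = 165,000 + 706,000 = 871,000 kg.
Using Δv = v_e ln(m₀/m_f): Δv = v_e · ln(m₀/m_f) = 3400.0 × ln(5.279) = 3400.0 × 1.6637 ≈ 5656.6 m/s.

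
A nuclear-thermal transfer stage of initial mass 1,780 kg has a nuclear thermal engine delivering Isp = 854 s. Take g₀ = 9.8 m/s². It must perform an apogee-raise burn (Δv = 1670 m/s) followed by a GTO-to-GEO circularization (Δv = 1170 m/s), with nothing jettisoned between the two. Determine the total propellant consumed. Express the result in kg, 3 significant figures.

v_e = Isp · g₀ = 854 × 9.8 = 8369.2 m/s.
After the first burn: m = 1780 × exp(−1670/8369.2) = 1780 × 0.81911 = 1,458.02 kg.
After the second burn: m = 1,458.02 × exp(−1170/8369.2) = 1,458.02 × 0.86953 = 1,267.79 kg.
Total propellant = m₀ − m_final = 1780 − 1,267.79 = 512.21 kg.

total propellant consumed ≈ 512 kg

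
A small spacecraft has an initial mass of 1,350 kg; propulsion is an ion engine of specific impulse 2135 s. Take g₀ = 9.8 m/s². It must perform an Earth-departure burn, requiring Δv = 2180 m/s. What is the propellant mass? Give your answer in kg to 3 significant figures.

propellant mass ≈ 134 kg

v_e = Isp · g₀ = 2135 × 9.8 = 20923.0 m/s.
m₀/m_f = exp(Δv / v_e) = exp(2180 / 20923.0) = exp(0.1042) = 1.1098.
m_f = 1,350 / 1.1098 = 1,216.44 kg, so propellant = m₀ − m_f = 1,350 − 1,216.44 = 133.56 kg.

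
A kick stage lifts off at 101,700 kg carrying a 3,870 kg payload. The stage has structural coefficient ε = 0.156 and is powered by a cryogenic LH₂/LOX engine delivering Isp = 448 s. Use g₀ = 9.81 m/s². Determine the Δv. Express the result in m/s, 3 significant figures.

Stage wet mass = m₀ − payload = 101,700 − 3,870 = 97,830 kg.
Stage dry mass = ε × stage wet mass = 0.156 × 97,830 = 15,261.5 kg.
Burnout mass m_f = stage dry + payload = 15,261.5 + 3,870 = 19,131.5 kg.
v_e = Isp · g₀ = 448 × 9.81 = 4394.9 m/s.
From the ideal rocket equation, Δv = v_e · ln(101,700/19,131.5) = 4394.9 × ln(5.316) = 4394.9 × 1.6707 ≈ 7342 m/s.

Δv ≈ 7340 m/s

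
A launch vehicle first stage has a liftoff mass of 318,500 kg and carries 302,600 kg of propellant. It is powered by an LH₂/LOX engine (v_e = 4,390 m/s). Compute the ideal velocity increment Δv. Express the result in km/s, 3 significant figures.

m_f = m₀ − m_prop = 318,500 − 302,600 = 15,900 kg.
Δv = v_e · ln(m₀/m_f) = 4390.0 × ln(20.03) = 4390.0 × 2.9973 ≈ 13158.2 m/s.

Δv ≈ 13.2 km/s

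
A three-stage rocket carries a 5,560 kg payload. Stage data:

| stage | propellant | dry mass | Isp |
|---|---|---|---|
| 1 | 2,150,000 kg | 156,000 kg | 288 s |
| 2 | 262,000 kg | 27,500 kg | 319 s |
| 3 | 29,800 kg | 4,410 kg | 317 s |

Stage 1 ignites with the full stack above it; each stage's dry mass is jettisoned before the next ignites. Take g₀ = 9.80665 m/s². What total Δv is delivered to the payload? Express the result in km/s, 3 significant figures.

Ignition mass of stage 1 = 2,150,000+156,000 + 262,000+27,500 + 29,800+4,410 + 5,560 = 2,635,270 kg.
Stage 1: m₀ = 2,635,270 kg, m_f = 2,635,270 − 2,150,000 = 485,270 kg; Δv = 288×9.80665×ln(5.431) = 2824.3×1.6920 ≈ 4779 m/s.
Stage 2: m₀ = 329,270 kg, m_f = 329,270 − 262,000 = 67,270 kg; Δv = 319×9.80665×ln(4.895) = 3128.3×1.5882 ≈ 4968 m/s.
Stage 3: m₀ = 39,770 kg, m_f = 39,770 − 29,800 = 9,970 kg; Δv = 317×9.80665×ln(3.989) = 3108.7×1.3835 ≈ 4301 m/s.
Total Δv = 4779 + 4968 + 4301 = 14048 m/s.

Δv ≈ 14.0 km/s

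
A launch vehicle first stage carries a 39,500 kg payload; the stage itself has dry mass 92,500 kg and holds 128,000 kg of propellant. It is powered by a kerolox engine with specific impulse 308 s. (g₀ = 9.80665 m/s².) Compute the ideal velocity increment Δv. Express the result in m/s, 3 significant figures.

v_e = Isp · g₀ = 308 × 9.80665 = 3020.4 m/s.
m₀ = payload + dry + propellant = 39,500 + 92,500 + 128,000 = 260,000 kg.
m_f = payload + dry = 39,500 + 92,500 = 132,000 kg.
Δv = v_e · ln(m₀/m_f) = 3020.4 × ln(1.97) = 3020.4 × 0.6779 ≈ 2047.5 m/s.

Δv ≈ 2050 m/s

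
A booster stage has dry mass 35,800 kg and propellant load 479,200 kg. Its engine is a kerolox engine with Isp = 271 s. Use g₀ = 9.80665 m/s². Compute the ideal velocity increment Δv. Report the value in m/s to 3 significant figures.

Δv ≈ 7090 m/s

v_e = Isp · g₀ = 271 × 9.80665 = 2657.6 m/s.
m₀ = m_dry + m_prop = 35,800 + 479,200 = 515,000 kg.
Δv = v_e · ln(m₀/m_f) = 2657.6 × ln(14.39) = 2657.6 × 2.6662 ≈ 7085.7 m/s.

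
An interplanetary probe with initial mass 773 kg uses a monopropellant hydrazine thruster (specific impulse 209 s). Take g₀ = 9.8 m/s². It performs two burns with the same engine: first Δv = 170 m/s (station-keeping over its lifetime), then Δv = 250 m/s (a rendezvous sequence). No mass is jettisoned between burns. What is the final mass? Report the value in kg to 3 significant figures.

final mass ≈ 630 kg

v_e = Isp · g₀ = 209 × 9.8 = 2048.2 m/s.
After the first burn: m = 773 × exp(−170/2048.2) = 773 × 0.92035 = 711.431 kg.
After the second burn: m = 711.431 × exp(−250/2048.2) = 711.431 × 0.88510 = 629.688 kg.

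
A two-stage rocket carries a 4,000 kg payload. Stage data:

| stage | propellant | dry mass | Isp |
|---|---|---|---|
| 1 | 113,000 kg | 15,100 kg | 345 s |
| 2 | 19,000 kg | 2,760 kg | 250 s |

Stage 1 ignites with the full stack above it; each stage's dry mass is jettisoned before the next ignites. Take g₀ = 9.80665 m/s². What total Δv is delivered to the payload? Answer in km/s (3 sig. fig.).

Δv ≈ 7.77 km/s

Ignition mass of stage 1 = 113,000+15,100 + 19,000+2,760 + 4,000 = 153,860 kg.
Stage 1: m₀ = 153,860 kg, m_f = 153,860 − 113,000 = 40,860 kg; Δv = 345×9.80665×ln(3.766) = 3383.3×1.3259 ≈ 4486 m/s.
Stage 2: m₀ = 25,760 kg, m_f = 25,760 − 19,000 = 6,760 kg; Δv = 250×9.80665×ln(3.811) = 2451.7×1.3378 ≈ 3280 m/s.
Total Δv = 4486 + 3280 = 7766 m/s.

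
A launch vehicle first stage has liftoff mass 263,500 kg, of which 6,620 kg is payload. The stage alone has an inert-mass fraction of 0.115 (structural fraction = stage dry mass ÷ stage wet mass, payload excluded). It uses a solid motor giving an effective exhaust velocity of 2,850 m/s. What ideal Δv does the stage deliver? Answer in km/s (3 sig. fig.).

Stage wet mass = m₀ − payload = 263,500 − 6,620 = 256,880 kg.
Stage dry mass = ε × stage wet mass = 0.115 × 256,880 = 29,541.2 kg.
Burnout mass m_f = stage dry + payload = 29,541.2 + 6,620 = 36,161.2 kg.
By the Tsiolkovsky rocket equation, Δv = v_e · ln(263,500/36,161.2) = 2850.0 × ln(7.287) = 2850.0 × 1.9861 ≈ 5660 m/s.

Δv ≈ 5.66 km/s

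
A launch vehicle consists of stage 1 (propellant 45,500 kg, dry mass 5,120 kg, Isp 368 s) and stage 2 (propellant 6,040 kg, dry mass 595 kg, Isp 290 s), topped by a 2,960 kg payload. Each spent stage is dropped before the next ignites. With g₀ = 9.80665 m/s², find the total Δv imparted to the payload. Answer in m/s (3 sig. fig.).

Δv ≈ 7910 m/s

Ignition mass of stage 1 = 45,500+5,120 + 6,040+595 + 2,960 = 60,215 kg.
Stage 1: m₀ = 60,215 kg, m_f = 60,215 − 45,500 = 14,715 kg; Δv = 368×9.80665×ln(4.092) = 3608.8×1.4091 ≈ 5085 m/s.
Stage 2: m₀ = 9,595 kg, m_f = 9,595 − 6,040 = 3,555 kg; Δv = 290×9.80665×ln(2.699) = 2843.9×0.9929 ≈ 2824 m/s.
Total Δv = 5085 + 2824 = 7909 m/s.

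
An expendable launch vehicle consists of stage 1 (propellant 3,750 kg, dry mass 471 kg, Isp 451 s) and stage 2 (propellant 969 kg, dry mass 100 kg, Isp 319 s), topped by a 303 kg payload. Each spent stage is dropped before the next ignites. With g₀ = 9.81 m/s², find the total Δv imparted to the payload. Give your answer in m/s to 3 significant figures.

Δv ≈ 8750 m/s

Ignition mass of stage 1 = 3,750+471 + 969+100 + 303 = 5,593 kg.
Stage 1: m₀ = 5,593 kg, m_f = 5,593 − 3,750 = 1,843 kg; Δv = 451×9.81×ln(3.035) = 4424.3×1.1101 ≈ 4912 m/s.
Stage 2: m₀ = 1,372 kg, m_f = 1,372 − 969 = 403 kg; Δv = 319×9.81×ln(3.404) = 3129.4×1.2251 ≈ 3834 m/s.
Total Δv = 4912 + 3834 = 8746 m/s.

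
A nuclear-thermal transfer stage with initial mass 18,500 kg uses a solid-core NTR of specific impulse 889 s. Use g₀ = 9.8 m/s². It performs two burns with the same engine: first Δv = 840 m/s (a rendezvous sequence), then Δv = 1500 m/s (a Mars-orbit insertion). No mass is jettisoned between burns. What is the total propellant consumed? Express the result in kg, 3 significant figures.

v_e = Isp · g₀ = 889 × 9.8 = 8712.2 m/s.
After the first burn: m = 18500 × exp(−840/8712.2) = 18500 × 0.90809 = 16,799.7 kg.
After the second burn: m = 16,799.7 × exp(−1500/8712.2) = 16,799.7 × 0.84183 = 14,142.5 kg.
Total propellant = m₀ − m_final = 18500 − 14,142.5 = 4,357.5 kg.

total propellant consumed ≈ 4360 kg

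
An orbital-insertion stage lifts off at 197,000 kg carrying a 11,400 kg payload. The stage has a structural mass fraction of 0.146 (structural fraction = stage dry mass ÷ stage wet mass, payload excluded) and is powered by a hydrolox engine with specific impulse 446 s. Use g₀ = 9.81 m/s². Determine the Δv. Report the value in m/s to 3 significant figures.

Δv ≈ 7140 m/s

Stage wet mass = m₀ − payload = 197,000 − 11,400 = 185,600 kg.
Stage dry mass = ε × stage wet mass = 0.146 × 185,600 = 27,097.6 kg.
Burnout mass m_f = stage dry + payload = 27,097.6 + 11,400 = 38,497.6 kg.
v_e = Isp · g₀ = 446 × 9.81 = 4375.3 m/s.
From the ideal rocket equation, Δv = v_e · ln(197,000/38,497.6) = 4375.3 × ln(5.117) = 4375.3 × 1.6326 ≈ 7143 m/s.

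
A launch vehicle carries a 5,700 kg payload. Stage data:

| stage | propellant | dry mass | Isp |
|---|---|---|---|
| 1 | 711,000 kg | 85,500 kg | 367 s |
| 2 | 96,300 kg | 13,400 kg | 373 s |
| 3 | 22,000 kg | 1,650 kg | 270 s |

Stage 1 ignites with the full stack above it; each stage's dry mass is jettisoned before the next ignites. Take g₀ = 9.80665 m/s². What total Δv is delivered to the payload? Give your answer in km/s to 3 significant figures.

Δv ≈ 13.1 km/s

Ignition mass of stage 1 = 711,000+85,500 + 96,300+13,400 + 22,000+1,650 + 5,700 = 935,550 kg.
Stage 1: m₀ = 935,550 kg, m_f = 935,550 − 711,000 = 224,550 kg; Δv = 367×9.80665×ln(4.166) = 3599.0×1.4270 ≈ 5136 m/s.
Stage 2: m₀ = 139,050 kg, m_f = 139,050 − 96,300 = 42,750 kg; Δv = 373×9.80665×ln(3.253) = 3657.9×1.1795 ≈ 4314 m/s.
Stage 3: m₀ = 29,350 kg, m_f = 29,350 − 22,000 = 7,350 kg; Δv = 270×9.80665×ln(3.993) = 2647.8×1.3846 ≈ 3666 m/s.
Total Δv = 5136 + 4314 + 3666 = 13116 m/s.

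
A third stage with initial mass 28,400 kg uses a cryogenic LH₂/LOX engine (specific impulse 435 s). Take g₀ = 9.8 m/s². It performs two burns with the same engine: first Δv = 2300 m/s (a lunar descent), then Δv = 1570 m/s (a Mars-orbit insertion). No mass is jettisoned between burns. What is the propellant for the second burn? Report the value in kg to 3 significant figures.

v_e = Isp · g₀ = 435 × 9.8 = 4263.0 m/s.
After the first burn: m = 28400 × exp(−2300/4263.0) = 28400 × 0.58302 = 16,557.8 kg.
After the second burn: m = 16,557.8 × exp(−1570/4263.0) = 16,557.8 × 0.69192 = 11,456.7 kg.
Second-burn propellant = 16,557.8 − 11,456.7 = 5,101.1 kg.

propellant for the second burn ≈ 5100 kg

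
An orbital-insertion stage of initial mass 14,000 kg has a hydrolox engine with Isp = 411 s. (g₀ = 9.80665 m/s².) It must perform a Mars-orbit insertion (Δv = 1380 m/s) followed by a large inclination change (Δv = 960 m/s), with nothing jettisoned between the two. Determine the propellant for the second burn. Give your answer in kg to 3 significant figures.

propellant for the second burn ≈ 2110 kg

v_e = Isp · g₀ = 411 × 9.80665 = 4030.5 m/s.
After the first burn: m = 14000 × exp(−1380/4030.5) = 14000 × 0.71007 = 9,940.98 kg.
After the second burn: m = 9,940.98 × exp(−960/4030.5) = 9,940.98 × 0.78806 = 7,834.09 kg.
Second-burn propellant = 9,940.98 − 7,834.09 = 2,106.89 kg.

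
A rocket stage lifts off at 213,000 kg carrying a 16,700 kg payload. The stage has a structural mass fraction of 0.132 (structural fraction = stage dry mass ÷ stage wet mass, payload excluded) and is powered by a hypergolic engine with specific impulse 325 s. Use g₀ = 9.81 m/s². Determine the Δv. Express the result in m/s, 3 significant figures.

Stage wet mass = m₀ − payload = 213,000 − 16,700 = 196,300 kg.
Stage dry mass = ε × stage wet mass = 0.132 × 196,300 = 25,911.6 kg.
Burnout mass m_f = stage dry + payload = 25,911.6 + 16,700 = 42,611.6 kg.
v_e = Isp · g₀ = 325 × 9.81 = 3188.2 m/s.
By the Tsiolkovsky rocket equation, Δv = v_e · ln(213,000/42,611.6) = 3188.2 × ln(4.999) = 3188.2 × 1.6092 ≈ 5130 m/s.

Δv ≈ 5130 m/s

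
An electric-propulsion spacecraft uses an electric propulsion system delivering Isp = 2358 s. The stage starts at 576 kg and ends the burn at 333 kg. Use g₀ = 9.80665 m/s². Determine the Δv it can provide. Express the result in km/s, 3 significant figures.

Δv ≈ 12.7 km/s

v_e = Isp · g₀ = 2358 × 9.80665 = 23124.1 m/s.
Δv = v_e · ln(m₀/m_f) = 23124.1 × ln(1.73) = 23124.1 × 0.5480 ≈ 12671.2 m/s.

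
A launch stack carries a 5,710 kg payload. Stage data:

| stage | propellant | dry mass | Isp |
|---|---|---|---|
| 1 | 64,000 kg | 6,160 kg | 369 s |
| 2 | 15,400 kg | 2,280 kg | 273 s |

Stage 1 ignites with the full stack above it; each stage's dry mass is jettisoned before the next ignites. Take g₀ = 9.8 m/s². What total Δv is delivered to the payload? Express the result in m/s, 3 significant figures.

Δv ≈ 7040 m/s

Ignition mass of stage 1 = 64,000+6,160 + 15,400+2,280 + 5,710 = 93,550 kg.
Stage 1: m₀ = 93,550 kg, m_f = 93,550 − 64,000 = 29,550 kg; Δv = 369×9.8×ln(3.166) = 3616.2×1.1524 ≈ 4167 m/s.
Stage 2: m₀ = 23,390 kg, m_f = 23,390 − 15,400 = 7,990 kg; Δv = 273×9.8×ln(2.927) = 2675.4×1.0741 ≈ 2874 m/s.
Total Δv = 4167 + 2874 = 7041 m/s.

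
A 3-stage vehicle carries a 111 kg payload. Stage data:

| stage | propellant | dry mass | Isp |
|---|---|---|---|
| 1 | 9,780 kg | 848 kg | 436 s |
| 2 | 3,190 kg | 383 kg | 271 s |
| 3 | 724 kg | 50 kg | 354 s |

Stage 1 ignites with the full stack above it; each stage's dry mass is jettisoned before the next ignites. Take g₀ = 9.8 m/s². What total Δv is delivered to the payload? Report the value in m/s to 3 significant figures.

Δv ≈ 13700 m/s

Ignition mass of stage 1 = 9,780+848 + 3,190+383 + 724+50 + 111 = 15,086 kg.
Stage 1: m₀ = 15,086 kg, m_f = 15,086 − 9,780 = 5,306 kg; Δv = 436×9.8×ln(2.843) = 4272.8×1.0449 ≈ 4465 m/s.
Stage 2: m₀ = 4,458 kg, m_f = 4,458 − 3,190 = 1,268 kg; Δv = 271×9.8×ln(3.516) = 2655.8×1.2573 ≈ 3339 m/s.
Stage 3: m₀ = 885 kg, m_f = 885 − 724 = 161 kg; Δv = 354×9.8×ln(5.497) = 3469.2×1.7042 ≈ 5912 m/s.
Total Δv = 4465 + 3339 + 5912 = 13716 m/s.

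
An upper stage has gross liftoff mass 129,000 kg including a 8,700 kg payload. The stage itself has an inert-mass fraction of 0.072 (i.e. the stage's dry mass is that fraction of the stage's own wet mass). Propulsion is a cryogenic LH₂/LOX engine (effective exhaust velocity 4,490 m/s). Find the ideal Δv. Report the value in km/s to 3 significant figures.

Δv ≈ 9.00 km/s

Stage wet mass = m₀ − payload = 129,000 − 8,700 = 120,300 kg.
Stage dry mass = ε × stage wet mass = 0.072 × 120,300 = 8,661.6 kg.
Burnout mass m_f = stage dry + payload = 8,661.6 + 8,700 = 17,361.6 kg.
Using Δv = v_e ln(m₀/m_f): Δv = v_e · ln(129,000/17,361.6) = 4490.0 × ln(7.43) = 4490.0 × 2.0056 ≈ 9005 m/s.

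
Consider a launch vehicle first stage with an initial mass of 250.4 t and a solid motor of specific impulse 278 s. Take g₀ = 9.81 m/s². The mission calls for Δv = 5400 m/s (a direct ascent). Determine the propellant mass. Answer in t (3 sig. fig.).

propellant mass ≈ 216 t

v_e = Isp · g₀ = 278 × 9.81 = 2727.2 m/s.
Using Δv = v_e ln(m₀/m_f): m₀/m_f = exp(Δv / v_e) = exp(5400 / 2727.2) = exp(1.9801) = 7.2432.
m_f = 250.4 / 7.2432 = 34.5704 t, so propellant = m₀ − m_f = 250.4 − 34.5704 = 215.8296 t.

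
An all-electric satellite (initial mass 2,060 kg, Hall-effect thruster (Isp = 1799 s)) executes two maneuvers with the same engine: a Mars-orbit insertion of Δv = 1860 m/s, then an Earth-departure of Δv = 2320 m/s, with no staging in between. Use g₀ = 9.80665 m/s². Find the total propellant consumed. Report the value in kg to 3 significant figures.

v_e = Isp · g₀ = 1799 × 9.80665 = 17642.2 m/s.
After the first burn: m = 2060 × exp(−1860/17642.2) = 2060 × 0.89994 = 1,853.88 kg.
After the second burn: m = 1,853.88 × exp(−2320/17642.2) = 1,853.88 × 0.87678 = 1,625.44 kg.
Total propellant = m₀ − m_final = 2060 − 1,625.44 = 434.56 kg.

total propellant consumed ≈ 435 kg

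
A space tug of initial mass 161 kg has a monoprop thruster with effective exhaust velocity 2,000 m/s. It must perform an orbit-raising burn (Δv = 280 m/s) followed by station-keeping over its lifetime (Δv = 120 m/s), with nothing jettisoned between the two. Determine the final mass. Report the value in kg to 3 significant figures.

After the first burn: m = 161 × exp(−280/2000.0) = 161 × 0.86936 = 139.967 kg.
After the second burn: m = 139.967 × exp(−120/2000.0) = 139.967 × 0.94176 = 131.815 kg.

final mass ≈ 132 kg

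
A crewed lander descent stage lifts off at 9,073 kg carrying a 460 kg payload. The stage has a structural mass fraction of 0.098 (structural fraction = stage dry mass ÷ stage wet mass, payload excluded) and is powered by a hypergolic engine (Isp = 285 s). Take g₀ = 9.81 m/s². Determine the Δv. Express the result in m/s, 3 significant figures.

Stage wet mass = m₀ − payload = 9,073 − 460 = 8,613 kg.
Stage dry mass = ε × stage wet mass = 0.098 × 8,613 = 844.074 kg.
Burnout mass m_f = stage dry + payload = 844.074 + 460 = 1,304.074 kg.
v_e = Isp · g₀ = 285 × 9.81 = 2795.9 m/s.
From the ideal rocket equation, Δv = v_e · ln(9,073/1,304.074) = 2795.9 × ln(6.957) = 2795.9 × 1.9398 ≈ 5423 m/s.

Δv ≈ 5420 m/s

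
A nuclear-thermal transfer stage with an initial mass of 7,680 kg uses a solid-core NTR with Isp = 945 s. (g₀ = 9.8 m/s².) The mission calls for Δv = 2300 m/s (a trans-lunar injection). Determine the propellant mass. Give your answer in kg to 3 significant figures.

propellant mass ≈ 1690 kg

v_e = Isp · g₀ = 945 × 9.8 = 9261.0 m/s.
m₀/m_f = exp(Δv / v_e) = exp(2300 / 9261.0) = exp(0.2484) = 1.2819.
m_f = 7,680 / 1.2819 = 5,991.11 kg, so propellant = m₀ − m_f = 7,680 − 5,991.11 = 1,688.89 kg.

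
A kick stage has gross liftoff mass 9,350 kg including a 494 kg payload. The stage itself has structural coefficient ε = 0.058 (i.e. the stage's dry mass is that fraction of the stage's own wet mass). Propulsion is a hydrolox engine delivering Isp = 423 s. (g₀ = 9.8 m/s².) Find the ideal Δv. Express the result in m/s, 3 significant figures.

Δv ≈ 9230 m/s

Stage wet mass = m₀ − payload = 9,350 − 494 = 8,856 kg.
Stage dry mass = ε × stage wet mass = 0.058 × 8,856 = 513.648 kg.
Burnout mass m_f = stage dry + payload = 513.648 + 494 = 1,007.648 kg.
v_e = Isp · g₀ = 423 × 9.8 = 4145.4 m/s.
From the ideal rocket equation, Δv = v_e · ln(9,350/1,007.648) = 4145.4 × ln(9.279) = 4145.4 × 2.2278 ≈ 9235 m/s.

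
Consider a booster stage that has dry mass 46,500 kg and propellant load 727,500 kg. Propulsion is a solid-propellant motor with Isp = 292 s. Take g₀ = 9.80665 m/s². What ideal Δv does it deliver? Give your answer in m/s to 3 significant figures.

Δv ≈ 8050 m/s

v_e = Isp · g₀ = 292 × 9.80665 = 2863.5 m/s.
m₀ = m_dry + m_prop = 46,500 + 727,500 = 774,000 kg.
Δv = v_e · ln(m₀/m_f) = 2863.5 × ln(16.65) = 2863.5 × 2.8121 ≈ 8052.6 m/s.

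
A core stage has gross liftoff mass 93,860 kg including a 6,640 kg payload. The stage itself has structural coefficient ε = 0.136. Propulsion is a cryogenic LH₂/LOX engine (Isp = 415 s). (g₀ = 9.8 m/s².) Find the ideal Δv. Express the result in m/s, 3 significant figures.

Δv ≈ 6600 m/s

Stage wet mass = m₀ − payload = 93,860 − 6,640 = 87,220 kg.
Stage dry mass = ε × stage wet mass = 0.136 × 87,220 = 11,861.9 kg.
Burnout mass m_f = stage dry + payload = 11,861.9 + 6,640 = 18,501.9 kg.
v_e = Isp · g₀ = 415 × 9.8 = 4067.0 m/s.
Using Δv = v_e ln(m₀/m_f): Δv = v_e · ln(93,860/18,501.9) = 4067.0 × ln(5.073) = 4067.0 × 1.6239 ≈ 6605 m/s.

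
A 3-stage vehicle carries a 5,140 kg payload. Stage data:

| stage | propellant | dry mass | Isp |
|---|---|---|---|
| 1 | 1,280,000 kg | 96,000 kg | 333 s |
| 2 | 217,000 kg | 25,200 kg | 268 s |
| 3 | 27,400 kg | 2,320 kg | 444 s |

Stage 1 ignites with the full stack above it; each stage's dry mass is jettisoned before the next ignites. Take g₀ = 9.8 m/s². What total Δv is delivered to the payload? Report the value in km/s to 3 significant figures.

Δv ≈ 15.6 km/s

Ignition mass of stage 1 = 1,280,000+96,000 + 217,000+25,200 + 27,400+2,320 + 5,140 = 1,653,060 kg.
Stage 1: m₀ = 1,653,060 kg, m_f = 1,653,060 − 1,280,000 = 373,060 kg; Δv = 333×9.8×ln(4.431) = 3263.4×1.4886 ≈ 4858 m/s.
Stage 2: m₀ = 277,060 kg, m_f = 277,060 − 217,000 = 60,060 kg; Δv = 268×9.8×ln(4.613) = 2626.4×1.5289 ≈ 4015 m/s.
Stage 3: m₀ = 34,860 kg, m_f = 34,860 − 27,400 = 7,460 kg; Δv = 444×9.8×ln(4.673) = 4351.2×1.5418 ≈ 6709 m/s.
Total Δv = 4858 + 4015 + 6709 = 15582 m/s.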